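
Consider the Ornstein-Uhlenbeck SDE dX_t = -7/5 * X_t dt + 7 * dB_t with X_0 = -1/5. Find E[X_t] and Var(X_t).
E[X_t] = -exp(-7*t/5)/5; Var(X_t) = 35/2 - 35*exp(-14*t/5)/2

The OU SDE dX = -theta X dt + sigma dB admits the integrating factor exp(theta t): d(exp(theta t) X_t) = sigma exp(theta t) dB_t. Integrating from 0 to t:
  X_t = x_0 * exp(-theta t) + sigma * int_0^t exp(-theta (t-s)) dB_s.
The Itô integral has mean 0 and (by the Itô isometry) variance sigma^2 * int_0^t exp(-2 theta (t - s)) ds = sigma^2 * (1 - exp(-2 theta t)) / (2 theta).
With theta = 7/5, sigma = 7, x_0 = -1/5:
  E[X_t] = -1/5 * exp(-7/5 t) = -exp(-7*t/5)/5
  Var(X_t) = (7)^2 * (1 - exp(-2*7/5 t)) / (2 * 7/5) = 35/2 - 35*exp(-14*t/5)/2.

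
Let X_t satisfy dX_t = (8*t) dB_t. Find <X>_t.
<X>_t = 64*t^3/3

For an Itô process dX_t = a(t) dt + b(t) dB_t, the quadratic variation is <X>_t = int_0^t b(s)^2 ds (the drift term does not contribute). Here b(s) = 8*s, so
  b(s)^2 = 64*s^2.
Integrating from 0 to t:
  <X>_t = int_0^t (64*s^2) ds = 64*t^3/3.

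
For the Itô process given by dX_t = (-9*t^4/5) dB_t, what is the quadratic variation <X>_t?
<X>_t = 9*t^9/25

For an Itô process dX_t = a(t) dt + b(t) dB_t, the quadratic variation is <X>_t = int_0^t b(s)^2 ds (the drift term does not contribute). Here b(s) = -9*s^4/5, so
  b(s)^2 = 81*s^8/25.
Integrating from 0 to t:
  <X>_t = int_0^t (81*s^8/25) ds = 9*t^9/25.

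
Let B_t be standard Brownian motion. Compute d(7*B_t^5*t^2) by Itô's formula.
d(7*B_t^5*t^2) = (14*B_t^3*t*(B_t^2 + 5*t)) dt + (35*B_t^4*t^2) dB_t

Itô's formula for f(t, x): d f(t, B_t) = (f_t + (1/2) f_xx) dt + f_x dB_t. Compute partials of f(t, x) = 7*t^2*x^5:
  f_t(t,x)  = 14*t*x^5
  f_x(t,x)  = 35*t^2*x^4
  f_xx(t,x) = 140*t^2*x^3
Assemble drift = f_t + (1/2) f_xx = 14*t*x^3*(5*t + x^2) and diffusion = f_x = 35*t^2*x^4. Substituting x = B_t:
  d(7*B_t^5*t^2) = (14*B_t^3*t*(B_t^2 + 5*t)) dt + (35*B_t^4*t^2) dB_t.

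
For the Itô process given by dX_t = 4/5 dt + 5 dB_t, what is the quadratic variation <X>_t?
<X>_t = 25*t

For an Itô process dX_t = a(t) dt + b(t) dB_t, the quadratic variation is <X>_t = int_0^t b(s)^2 ds (the drift term does not contribute). Here b(s) = 5, so
  b(s)^2 = 25.
Integrating from 0 to t:
  <X>_t = int_0^t (25) ds = 25*t.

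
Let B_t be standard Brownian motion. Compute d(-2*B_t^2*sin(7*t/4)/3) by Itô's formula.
d(-2*B_t^2*sin(7*t/4)/3) = (-7*B_t^2*cos(7*t/4)/6 - 2*sin(7*t/4)/3) dt + (-4*B_t*sin(7*t/4)/3) dB_t

Itô's formula for f(t, x): d f(t, B_t) = (f_t + (1/2) f_xx) dt + f_x dB_t. Compute partials of f(t, x) = -2*x^2*sin(7*t/4)/3:
  f_t(t,x)  = -7*x^2*cos(7*t/4)/6
  f_x(t,x)  = -4*x*sin(7*t/4)/3
  f_xx(t,x) = -4*sin(7*t/4)/3
Assemble drift = f_t + (1/2) f_xx = -7*x^2*cos(7*t/4)/6 - 2*sin(7*t/4)/3 and diffusion = f_x = -4*x*sin(7*t/4)/3. Substituting x = B_t:
  d(-2*B_t^2*sin(7*t/4)/3) = (-7*B_t^2*cos(7*t/4)/6 - 2*sin(7*t/4)/3) dt + (-4*B_t*sin(7*t/4)/3) dB_t.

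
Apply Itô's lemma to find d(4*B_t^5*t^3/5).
d(4*B_t^5*t^3/5) = (B_t^3*t^2*(12*B_t^2/5 + 8*t)) dt + (4*B_t^4*t^3) dB_t

Itô's formula for f(t, x): d f(t, B_t) = (f_t + (1/2) f_xx) dt + f_x dB_t. Compute partials of f(t, x) = 4*t^3*x^5/5:
  f_t(t,x)  = 12*t^2*x^5/5
  f_x(t,x)  = 4*t^3*x^4
  f_xx(t,x) = 16*t^3*x^3
Assemble drift = f_t + (1/2) f_xx = t^2*x^3*(8*t + 12*x^2/5) and diffusion = f_x = 4*t^3*x^4. Substituting x = B_t:
  d(4*B_t^5*t^3/5) = (B_t^3*t^2*(12*B_t^2/5 + 8*t)) dt + (4*B_t^4*t^3) dB_t.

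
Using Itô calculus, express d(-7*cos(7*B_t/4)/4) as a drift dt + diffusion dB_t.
d(-7*cos(7*B_t/4)/4) = (343*cos(7*B_t/4)/128) dt + (49*sin(7*B_t/4)/16) dB_t

Itô's formula for f(B_t) gives d f(B_t) = f'(B_t) dB_t + (1/2) f''(B_t) dt. Compute derivatives of f(x) = -7*cos(7*x/4)/4:
  f'(x)  = 49*sin(7*x/4)/16
  f''(x) = 343*cos(7*x/4)/64
Substitute x = B_t and multiply the f'' term by 1/2:
  drift     = (1/2) * (343*cos(7*x/4)/64) evaluated at B_t = 343*cos(7*B_t/4)/128
  diffusion = (49*sin(7*x/4)/16) evaluated at B_t = 49*sin(7*B_t/4)/16
Therefore d(-7*cos(7*B_t/4)/4) = (343*cos(7*B_t/4)/128) dt + (49*sin(7*B_t/4)/16) dB_t.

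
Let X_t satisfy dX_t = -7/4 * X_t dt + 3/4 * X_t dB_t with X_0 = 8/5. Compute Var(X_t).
Var(X_t) = (64*exp(9*t/16) - 64)*exp(-7*t/2)/25

For GBM dX = mu X dt + sigma X dB with X_0 = x_0, apply Itô to Y = log X: dY = (mu - sigma^2/2) dt + sigma dB, so Y_t = log(x_0) + (mu - sigma^2/2) t + sigma B_t and hence X_t = x_0 * exp((mu - sigma^2/2) t + sigma B_t).
With mu = -7/4, sigma = 3/4, x_0 = 8/5, this gives:
  X_t = 8/5 * exp((-65/32) * t + (3/4) * B_t).
Since sigma*B_t ~ Normal(0, sigma^2 t), E[exp(sigma*B_t)] = exp(sigma^2 t / 2); so E[X_t] = x_0 * exp((mu - sigma^2/2) t) * exp(sigma^2 t / 2) = x_0 * exp(mu t) = 8*exp(-7*t/4)/5.
Var(X_t) = E[X_t^2] - (E[X_t])^2 = x_0^2 * exp(2 mu t) * (exp(sigma^2 t) - 1) = (64*exp(9*t/16) - 64)*exp(-7*t/2)/25.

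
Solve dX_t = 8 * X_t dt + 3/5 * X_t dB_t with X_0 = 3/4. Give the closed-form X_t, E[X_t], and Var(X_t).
X_t = 3/4 * exp((391/50) t + (3/5) B_t); E[X_t] = 3*exp(8*t)/4; Var(X_t) = 9*(exp(9*t/25) - 1)*exp(16*t)/16

For GBM dX = mu X dt + sigma X dB with X_0 = x_0, apply Itô to Y = log X: dY = (mu - sigma^2/2) dt + sigma dB, so Y_t = log(x_0) + (mu - sigma^2/2) t + sigma B_t and hence X_t = x_0 * exp((mu - sigma^2/2) t + sigma B_t).
With mu = 8, sigma = 3/5, x_0 = 3/4, this gives:
  X_t = 3/4 * exp((391/50) * t + (3/5) * B_t).
Since sigma*B_t ~ Normal(0, sigma^2 t), E[exp(sigma*B_t)] = exp(sigma^2 t / 2); so E[X_t] = x_0 * exp((mu - sigma^2/2) t) * exp(sigma^2 t / 2) = x_0 * exp(mu t) = 3*exp(8*t)/4.
Var(X_t) = E[X_t^2] - (E[X_t])^2 = x_0^2 * exp(2 mu t) * (exp(sigma^2 t) - 1) = 9*(exp(9*t/25) - 1)*exp(16*t)/16.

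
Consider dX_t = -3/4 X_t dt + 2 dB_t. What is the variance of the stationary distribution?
lim Var(X_t) = 8/3

The OU SDE dX = -theta X dt + sigma dB admits the integrating factor exp(theta t): d(exp(theta t) X_t) = sigma exp(theta t) dB_t. Integrating from 0 to t gives X_t = x_0 * exp(-theta t) + sigma * int_0^t exp(-theta (t-s)) dB_s for any initial x_0. The Itô integral has variance (by the Itô isometry) sigma^2 * int_0^t exp(-2 theta (t - s)) ds = sigma^2 * (1 - exp(-2 theta t)) / (2 theta), independent of x_0.
With theta = 3/4, sigma = 2:
  Var(X_t) = (2)^2 * (1 - exp(-2*3/4 t)) / (2 * 3/4) = 8/3 - 8*exp(-3*t/2)/3.
As t -> infinity, exp(-2*3/4 t) -> 0, so the stationary variance is sigma^2 / (2 theta) = 8/3.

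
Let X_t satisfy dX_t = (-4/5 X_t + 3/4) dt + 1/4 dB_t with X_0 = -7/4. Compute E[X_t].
E[X_t] = 15/16 - 43*exp(-4*t/5)/16

Taking expectations and using E[dB_t] = 0, the mean m(t) = E[X_t] satisfies the ODE m'(t) = a m(t) + b with m(0) = x_0. With a = -4/5, b = 3/4, x_0 = -7/4, the solution is
  m(t) = x_0 * exp(a t) + (b/a) * (exp(a t) - 1)
       = (-7/4) * exp((-4/5) t) + ((3/4)/(-4/5)) * (exp((-4/5) t) - 1)
       = 15/16 - 43*exp(-4*t/5)/16.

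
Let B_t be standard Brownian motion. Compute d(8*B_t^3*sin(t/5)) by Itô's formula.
d(8*B_t^3*sin(t/5)) = (8*B_t*(B_t^2*cos(t/5) + 15*sin(t/5))/5) dt + (24*B_t^2*sin(t/5)) dB_t

Itô's formula for f(t, x): d f(t, B_t) = (f_t + (1/2) f_xx) dt + f_x dB_t. Compute partials of f(t, x) = 8*x^3*sin(t/5):
  f_t(t,x)  = 8*x^3*cos(t/5)/5
  f_x(t,x)  = 24*x^2*sin(t/5)
  f_xx(t,x) = 48*x*sin(t/5)
Assemble drift = f_t + (1/2) f_xx = 8*x*(x^2*cos(t/5) + 15*sin(t/5))/5 and diffusion = f_x = 24*x^2*sin(t/5). Substituting x = B_t:
  d(8*B_t^3*sin(t/5)) = (8*B_t*(B_t^2*cos(t/5) + 15*sin(t/5))/5) dt + (24*B_t^2*sin(t/5)) dB_t.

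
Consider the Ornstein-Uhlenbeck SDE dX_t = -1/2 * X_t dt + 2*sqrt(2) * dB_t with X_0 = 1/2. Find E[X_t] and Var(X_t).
E[X_t] = exp(-t/2)/2; Var(X_t) = 8 - 8*exp(-t)

The OU SDE dX = -theta X dt + sigma dB admits the integrating factor exp(theta t): d(exp(theta t) X_t) = sigma exp(theta t) dB_t. Integrating from 0 to t:
  X_t = x_0 * exp(-theta t) + sigma * int_0^t exp(-theta (t-s)) dB_s.
The Itô integral has mean 0 and (by the Itô isometry) variance sigma^2 * int_0^t exp(-2 theta (t - s)) ds = sigma^2 * (1 - exp(-2 theta t)) / (2 theta).
With theta = 1/2, sigma = 2*sqrt(2), x_0 = 1/2:
  E[X_t] = 1/2 * exp(-1/2 t) = exp(-t/2)/2
  Var(X_t) = (2*sqrt(2))^2 * (1 - exp(-2*1/2 t)) / (2 * 1/2) = 8 - 8*exp(-t).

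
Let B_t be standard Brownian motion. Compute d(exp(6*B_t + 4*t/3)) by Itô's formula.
d(exp(6*B_t + 4*t/3)) = (58*exp(6*B_t + 4*t/3)/3) dt + (6*exp(6*B_t + 4*t/3)) dB_t

Itô's formula for f(t, x): d f(t, B_t) = (f_t + (1/2) f_xx) dt + f_x dB_t. Compute partials of f(t, x) = exp(4*t/3 + 6*x):
  f_t(t,x)  = 4*exp(4*t/3 + 6*x)/3
  f_x(t,x)  = 6*exp(4*t/3 + 6*x)
  f_xx(t,x) = 36*exp(4*t/3 + 6*x)
Assemble drift = f_t + (1/2) f_xx = 58*exp(4*t/3 + 6*x)/3 and diffusion = f_x = 6*exp(4*t/3 + 6*x). Substituting x = B_t:
  d(exp(6*B_t + 4*t/3)) = (58*exp(6*B_t + 4*t/3)/3) dt + (6*exp(6*B_t + 4*t/3)) dB_t.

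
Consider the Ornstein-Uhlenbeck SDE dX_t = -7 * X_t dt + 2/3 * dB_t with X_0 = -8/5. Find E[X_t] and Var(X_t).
E[X_t] = -8*exp(-7*t)/5; Var(X_t) = 2/63 - 2*exp(-14*t)/63

The OU SDE dX = -theta X dt + sigma dB admits the integrating factor exp(theta t): d(exp(theta t) X_t) = sigma exp(theta t) dB_t. Integrating from 0 to t:
  X_t = x_0 * exp(-theta t) + sigma * int_0^t exp(-theta (t-s)) dB_s.
The Itô integral has mean 0 and (by the Itô isometry) variance sigma^2 * int_0^t exp(-2 theta (t - s)) ds = sigma^2 * (1 - exp(-2 theta t)) / (2 theta).
With theta = 7, sigma = 2/3, x_0 = -8/5:
  E[X_t] = -8/5 * exp(-7 t) = -8*exp(-7*t)/5
  Var(X_t) = (2/3)^2 * (1 - exp(-2*7 t)) / (2 * 7) = 2/63 - 2*exp(-14*t)/63.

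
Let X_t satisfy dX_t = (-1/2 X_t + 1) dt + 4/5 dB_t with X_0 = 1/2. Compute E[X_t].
E[X_t] = 2 - 3*exp(-t/2)/2

Taking expectations and using E[dB_t] = 0, the mean m(t) = E[X_t] satisfies the ODE m'(t) = a m(t) + b with m(0) = x_0. With a = -1/2, b = 1, x_0 = 1/2, the solution is
  m(t) = x_0 * exp(a t) + (b/a) * (exp(a t) - 1)
       = (1/2) * exp((-1/2) t) + (1/(-1/2)) * (exp((-1/2) t) - 1)
       = 2 - 3*exp(-t/2)/2.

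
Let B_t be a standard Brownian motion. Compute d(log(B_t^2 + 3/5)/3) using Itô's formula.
d(log(B_t^2 + 3/5)/3) = (5*(3 - 5*B_t^2)/(3*(5*B_t^2 + 3)^2)) dt + (10*B_t/(3*(5*B_t^2 + 3))) dB_t

Itô's formula for f(B_t) gives d f(B_t) = f'(B_t) dB_t + (1/2) f''(B_t) dt. Compute derivatives of f(x) = log(x^2 + 3/5)/3:
  f'(x)  = 10*x/(3*(5*x^2 + 3))
  f''(x) = 10*(3 - 5*x^2)/(3*(5*x^2 + 3)^2)
Substitute x = B_t and multiply the f'' term by 1/2:
  drift     = (1/2) * (10*(3 - 5*x^2)/(3*(5*x^2 + 3)^2)) evaluated at B_t = 5*(3 - 5*B_t^2)/(3*(5*B_t^2 + 3)^2)
  diffusion = (10*x/(3*(5*x^2 + 3))) evaluated at B_t = 10*B_t/(3*(5*B_t^2 + 3))
Therefore d(log(B_t^2 + 3/5)/3) = (5*(3 - 5*B_t^2)/(3*(5*B_t^2 + 3)^2)) dt + (10*B_t/(3*(5*B_t^2 + 3))) dB_t.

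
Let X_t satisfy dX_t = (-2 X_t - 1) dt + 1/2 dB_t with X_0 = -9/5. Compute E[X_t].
E[X_t] = -1/2 - 13*exp(-2*t)/10

Taking expectations and using E[dB_t] = 0, the mean m(t) = E[X_t] satisfies the ODE m'(t) = a m(t) + b with m(0) = x_0. With a = -2, b = -1, x_0 = -9/5, the solution is
  m(t) = x_0 * exp(a t) + (b/a) * (exp(a t) - 1)
       = (-9/5) * exp((-2) t) + ((-1)/(-2)) * (exp((-2) t) - 1)
       = -1/2 - 13*exp(-2*t)/10.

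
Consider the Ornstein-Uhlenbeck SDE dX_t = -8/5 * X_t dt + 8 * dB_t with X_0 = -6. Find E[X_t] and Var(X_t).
E[X_t] = -6*exp(-8*t/5); Var(X_t) = 20 - 20*exp(-16*t/5)

The OU SDE dX = -theta X dt + sigma dB admits the integrating factor exp(theta t): d(exp(theta t) X_t) = sigma exp(theta t) dB_t. Integrating from 0 to t:
  X_t = x_0 * exp(-theta t) + sigma * int_0^t exp(-theta (t-s)) dB_s.
The Itô integral has mean 0 and (by the Itô isometry) variance sigma^2 * int_0^t exp(-2 theta (t - s)) ds = sigma^2 * (1 - exp(-2 theta t)) / (2 theta).
With theta = 8/5, sigma = 8, x_0 = -6:
  E[X_t] = -6 * exp(-8/5 t) = -6*exp(-8*t/5)
  Var(X_t) = (8)^2 * (1 - exp(-2*8/5 t)) / (2 * 8/5) = 20 - 20*exp(-16*t/5).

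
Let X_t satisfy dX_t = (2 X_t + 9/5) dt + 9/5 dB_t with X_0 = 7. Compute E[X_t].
E[X_t] = 79*exp(2*t)/10 - 9/10

Taking expectations and using E[dB_t] = 0, the mean m(t) = E[X_t] satisfies the ODE m'(t) = a m(t) + b with m(0) = x_0. With a = 2, b = 9/5, x_0 = 7, the solution is
  m(t) = x_0 * exp(a t) + (b/a) * (exp(a t) - 1)
       = 7 * exp(2 t) + ((9/5)/2) * (exp(2 t) - 1)
       = 79*exp(2*t)/10 - 9/10.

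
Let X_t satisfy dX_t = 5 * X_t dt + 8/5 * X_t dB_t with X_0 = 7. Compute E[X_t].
E[X_t] = 7*exp(5*t)

For GBM dX = mu X dt + sigma X dB with X_0 = x_0, apply Itô to Y = log X: dY = (mu - sigma^2/2) dt + sigma dB, so Y_t = log(x_0) + (mu - sigma^2/2) t + sigma B_t and hence X_t = x_0 * exp((mu - sigma^2/2) t + sigma B_t).
With mu = 5, sigma = 8/5, x_0 = 7, this gives:
  X_t = 7 * exp((93/25) * t + (8/5) * B_t).
Since sigma*B_t ~ Normal(0, sigma^2 t), E[exp(sigma*B_t)] = exp(sigma^2 t / 2); so E[X_t] = x_0 * exp((mu - sigma^2/2) t) * exp(sigma^2 t / 2) = x_0 * exp(mu t) = 7*exp(5*t).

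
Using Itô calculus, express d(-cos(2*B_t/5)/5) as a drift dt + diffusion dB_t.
d(-cos(2*B_t/5)/5) = (2*cos(2*B_t/5)/125) dt + (2*sin(2*B_t/5)/25) dB_t

Itô's formula for f(B_t) gives d f(B_t) = f'(B_t) dB_t + (1/2) f''(B_t) dt. Compute derivatives of f(x) = -cos(2*x/5)/5:
  f'(x)  = 2*sin(2*x/5)/25
  f''(x) = 4*cos(2*x/5)/125
Substitute x = B_t and multiply the f'' term by 1/2:
  drift     = (1/2) * (4*cos(2*x/5)/125) evaluated at B_t = 2*cos(2*B_t/5)/125
  diffusion = (2*sin(2*x/5)/25) evaluated at B_t = 2*sin(2*B_t/5)/25
Therefore d(-cos(2*B_t/5)/5) = (2*cos(2*B_t/5)/125) dt + (2*sin(2*B_t/5)/25) dB_t.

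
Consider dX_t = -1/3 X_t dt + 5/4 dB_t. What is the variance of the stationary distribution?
lim Var(X_t) = 75/32

The OU SDE dX = -theta X dt + sigma dB admits the integrating factor exp(theta t): d(exp(theta t) X_t) = sigma exp(theta t) dB_t. Integrating from 0 to t gives X_t = x_0 * exp(-theta t) + sigma * int_0^t exp(-theta (t-s)) dB_s for any initial x_0. The Itô integral has variance (by the Itô isometry) sigma^2 * int_0^t exp(-2 theta (t - s)) ds = sigma^2 * (1 - exp(-2 theta t)) / (2 theta), independent of x_0.
With theta = 1/3, sigma = 5/4:
  Var(X_t) = (5/4)^2 * (1 - exp(-2*1/3 t)) / (2 * 1/3) = 75/32 - 75*exp(-2*t/3)/32.
As t -> infinity, exp(-2*1/3 t) -> 0, so the stationary variance is sigma^2 / (2 theta) = 75/32.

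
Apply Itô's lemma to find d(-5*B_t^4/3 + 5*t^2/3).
d(-5*B_t^4/3 + 5*t^2/3) = (-10*B_t^2 + 10*t/3) dt + (-20*B_t^3/3) dB_t

Itô's formula for f(t, x): d f(t, B_t) = (f_t + (1/2) f_xx) dt + f_x dB_t. Compute partials of f(t, x) = 5*t^2/3 - 5*x^4/3:
  f_t(t,x)  = 10*t/3
  f_x(t,x)  = -20*x^3/3
  f_xx(t,x) = -20*x^2
Assemble drift = f_t + (1/2) f_xx = 10*t/3 - 10*x^2 and diffusion = f_x = -20*x^3/3. Substituting x = B_t:
  d(-5*B_t^4/3 + 5*t^2/3) = (-10*B_t^2 + 10*t/3) dt + (-20*B_t^3/3) dB_t.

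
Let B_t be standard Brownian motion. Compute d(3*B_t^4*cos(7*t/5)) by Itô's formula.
d(3*B_t^4*cos(7*t/5)) = (B_t^2*(-21*B_t^2*sin(7*t/5)/5 + 18*cos(7*t/5))) dt + (12*B_t^3*cos(7*t/5)) dB_t

Itô's formula for f(t, x): d f(t, B_t) = (f_t + (1/2) f_xx) dt + f_x dB_t. Compute partials of f(t, x) = 3*x^4*cos(7*t/5):
  f_t(t,x)  = -21*x^4*sin(7*t/5)/5
  f_x(t,x)  = 12*x^3*cos(7*t/5)
  f_xx(t,x) = 36*x^2*cos(7*t/5)
Assemble drift = f_t + (1/2) f_xx = x^2*(-21*x^2*sin(7*t/5)/5 + 18*cos(7*t/5)) and diffusion = f_x = 12*x^3*cos(7*t/5). Substituting x = B_t:
  d(3*B_t^4*cos(7*t/5)) = (B_t^2*(-21*B_t^2*sin(7*t/5)/5 + 18*cos(7*t/5))) dt + (12*B_t^3*cos(7*t/5)) dB_t.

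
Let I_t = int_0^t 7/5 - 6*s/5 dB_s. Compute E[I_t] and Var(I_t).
E[I_t] = 0; Var(I_t) = t*(12*t^2 - 42*t + 49)/25

The Itô integral of a deterministic integrand f(s) has mean 0 because each increment f(s) * (B_{s+ds} - B_s) has mean 0. By the Itô isometry:
  Var( int_0^t f(s) dB_s ) = E[ (int_0^t f(s) dB_s)^2 ] = int_0^t f(s)^2 ds.
Here f(s) = 7/5 - 6*s/5, so f(s)^2 = (6*s - 7)^2/25. Integrate:
  int_0^t ((6*s - 7)^2/25) ds = t*(12*t^2 - 42*t + 49)/25.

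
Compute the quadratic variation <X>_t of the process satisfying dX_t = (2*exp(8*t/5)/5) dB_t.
<X>_t = exp(16*t/5)/20 - 1/20

For an Itô process dX_t = a(t) dt + b(t) dB_t, the quadratic variation is <X>_t = int_0^t b(s)^2 ds (the drift term does not contribute). Here b(s) = 2*exp(8*s/5)/5, so
  b(s)^2 = 4*exp(16*s/5)/25.
Integrating from 0 to t:
  <X>_t = int_0^t (4*exp(16*s/5)/25) ds = exp(16*t/5)/20 - 1/20.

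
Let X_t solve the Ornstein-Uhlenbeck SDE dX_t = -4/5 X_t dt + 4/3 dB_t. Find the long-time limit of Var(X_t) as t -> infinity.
lim Var(X_t) = 10/9

The OU SDE dX = -theta X dt + sigma dB admits the integrating factor exp(theta t): d(exp(theta t) X_t) = sigma exp(theta t) dB_t. Integrating from 0 to t gives X_t = x_0 * exp(-theta t) + sigma * int_0^t exp(-theta (t-s)) dB_s for any initial x_0. The Itô integral has variance (by the Itô isometry) sigma^2 * int_0^t exp(-2 theta (t - s)) ds = sigma^2 * (1 - exp(-2 theta t)) / (2 theta), independent of x_0.
With theta = 4/5, sigma = 4/3:
  Var(X_t) = (4/3)^2 * (1 - exp(-2*4/5 t)) / (2 * 4/5) = 10/9 - 10*exp(-8*t/5)/9.
As t -> infinity, exp(-2*4/5 t) -> 0, so the stationary variance is sigma^2 / (2 theta) = 10/9.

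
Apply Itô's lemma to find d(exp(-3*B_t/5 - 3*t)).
d(exp(-3*B_t/5 - 3*t)) = (-141*exp(-3*B_t/5 - 3*t)/50) dt + (-3*exp(-3*B_t/5 - 3*t)/5) dB_t

Itô's formula for f(t, x): d f(t, B_t) = (f_t + (1/2) f_xx) dt + f_x dB_t. Compute partials of f(t, x) = exp(-3*t - 3*x/5):
  f_t(t,x)  = -3*exp(-3*t - 3*x/5)
  f_x(t,x)  = -3*exp(-3*t - 3*x/5)/5
  f_xx(t,x) = 9*exp(-3*t - 3*x/5)/25
Assemble drift = f_t + (1/2) f_xx = -141*exp(-3*t - 3*x/5)/50 and diffusion = f_x = -3*exp(-3*t - 3*x/5)/5. Substituting x = B_t:
  d(exp(-3*B_t/5 - 3*t)) = (-141*exp(-3*B_t/5 - 3*t)/50) dt + (-3*exp(-3*B_t/5 - 3*t)/5) dB_t.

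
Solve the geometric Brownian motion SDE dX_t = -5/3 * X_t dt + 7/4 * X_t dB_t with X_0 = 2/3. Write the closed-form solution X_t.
X_t = 2/3 * exp((-307/96) * t + (7/4) * B_t)

For GBM dX = mu X dt + sigma X dB with X_0 = x_0, apply Itô to Y = log X: dY = (mu - sigma^2/2) dt + sigma dB, so Y_t = log(x_0) + (mu - sigma^2/2) t + sigma B_t and hence X_t = x_0 * exp((mu - sigma^2/2) t + sigma B_t).
With mu = -5/3, sigma = 7/4, x_0 = 2/3, this gives:
  X_t = 2/3 * exp((-307/96) * t + (7/4) * B_t).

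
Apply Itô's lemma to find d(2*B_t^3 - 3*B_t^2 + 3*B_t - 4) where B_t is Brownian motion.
d(2*B_t^3 - 3*B_t^2 + 3*B_t - 4) = (6*B_t - 3) dt + (6*B_t^2 - 6*B_t + 3) dB_t

Itô's formula for f(B_t) gives d f(B_t) = f'(B_t) dB_t + (1/2) f''(B_t) dt. Compute derivatives of f(x) = 2*x^3 - 3*x^2 + 3*x - 4:
  f'(x)  = 6*x^2 - 6*x + 3
  f''(x) = 12*x - 6
Substitute x = B_t and multiply the f'' term by 1/2:
  drift     = (1/2) * (12*x - 6) evaluated at B_t = 6*B_t - 3
  diffusion = (6*x^2 - 6*x + 3) evaluated at B_t = 6*B_t^2 - 6*B_t + 3
Therefore d(2*B_t^3 - 3*B_t^2 + 3*B_t - 4) = (6*B_t - 3) dt + (6*B_t^2 - 6*B_t + 3) dB_t.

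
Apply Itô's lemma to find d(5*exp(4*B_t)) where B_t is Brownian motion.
d(5*exp(4*B_t)) = (40*exp(4*B_t)) dt + (20*exp(4*B_t)) dB_t

Itô's formula for f(B_t) gives d f(B_t) = f'(B_t) dB_t + (1/2) f''(B_t) dt. Compute derivatives of f(x) = 5*exp(4*x):
  f'(x)  = 20*exp(4*x)
  f''(x) = 80*exp(4*x)
Substitute x = B_t and multiply the f'' term by 1/2:
  drift     = (1/2) * (80*exp(4*x)) evaluated at B_t = 40*exp(4*B_t)
  diffusion = (20*exp(4*x)) evaluated at B_t = 20*exp(4*B_t)
Therefore d(5*exp(4*B_t)) = (40*exp(4*B_t)) dt + (20*exp(4*B_t)) dB_t.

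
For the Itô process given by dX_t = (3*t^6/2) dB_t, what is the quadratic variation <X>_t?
<X>_t = 9*t^13/52

For an Itô process dX_t = a(t) dt + b(t) dB_t, the quadratic variation is <X>_t = int_0^t b(s)^2 ds (the drift term does not contribute). Here b(s) = 3*s^6/2, so
  b(s)^2 = 9*s^12/4.
Integrating from 0 to t:
  <X>_t = int_0^t (9*s^12/4) ds = 9*t^13/52.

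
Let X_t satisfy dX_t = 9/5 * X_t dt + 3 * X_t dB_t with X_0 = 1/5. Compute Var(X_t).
Var(X_t) = (exp(9*t) - 1)*exp(18*t/5)/25

For GBM dX = mu X dt + sigma X dB with X_0 = x_0, apply Itô to Y = log X: dY = (mu - sigma^2/2) dt + sigma dB, so Y_t = log(x_0) + (mu - sigma^2/2) t + sigma B_t and hence X_t = x_0 * exp((mu - sigma^2/2) t + sigma B_t).
With mu = 9/5, sigma = 3, x_0 = 1/5, this gives:
  X_t = 1/5 * exp((-27/10) * t + (3) * B_t).
Since sigma*B_t ~ Normal(0, sigma^2 t), E[exp(sigma*B_t)] = exp(sigma^2 t / 2); so E[X_t] = x_0 * exp((mu - sigma^2/2) t) * exp(sigma^2 t / 2) = x_0 * exp(mu t) = exp(9*t/5)/5.
Var(X_t) = E[X_t^2] - (E[X_t])^2 = x_0^2 * exp(2 mu t) * (exp(sigma^2 t) - 1) = (exp(9*t) - 1)*exp(18*t/5)/25.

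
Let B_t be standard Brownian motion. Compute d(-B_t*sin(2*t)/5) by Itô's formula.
d(-B_t*sin(2*t)/5) = (-2*B_t*cos(2*t)/5) dt + (-sin(2*t)/5) dB_t

Itô's formula for f(t, x): d f(t, B_t) = (f_t + (1/2) f_xx) dt + f_x dB_t. Compute partials of f(t, x) = -x*sin(2*t)/5:
  f_t(t,x)  = -2*x*cos(2*t)/5
  f_x(t,x)  = -sin(2*t)/5
  f_xx(t,x) = 0
Assemble drift = f_t + (1/2) f_xx = -2*x*cos(2*t)/5 and diffusion = f_x = -sin(2*t)/5. Substituting x = B_t:
  d(-B_t*sin(2*t)/5) = (-2*B_t*cos(2*t)/5) dt + (-sin(2*t)/5) dB_t.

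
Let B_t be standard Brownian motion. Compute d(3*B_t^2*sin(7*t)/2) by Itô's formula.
d(3*B_t^2*sin(7*t)/2) = (21*B_t^2*cos(7*t)/2 + 3*sin(7*t)/2) dt + (3*B_t*sin(7*t)) dB_t

Itô's formula for f(t, x): d f(t, B_t) = (f_t + (1/2) f_xx) dt + f_x dB_t. Compute partials of f(t, x) = 3*x^2*sin(7*t)/2:
  f_t(t,x)  = 21*x^2*cos(7*t)/2
  f_x(t,x)  = 3*x*sin(7*t)
  f_xx(t,x) = 3*sin(7*t)
Assemble drift = f_t + (1/2) f_xx = 21*x^2*cos(7*t)/2 + 3*sin(7*t)/2 and diffusion = f_x = 3*x*sin(7*t). Substituting x = B_t:
  d(3*B_t^2*sin(7*t)/2) = (21*B_t^2*cos(7*t)/2 + 3*sin(7*t)/2) dt + (3*B_t*sin(7*t)) dB_t.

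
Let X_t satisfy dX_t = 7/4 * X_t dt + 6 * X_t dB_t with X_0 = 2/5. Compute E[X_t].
E[X_t] = 2*exp(7*t/4)/5

For GBM dX = mu X dt + sigma X dB with X_0 = x_0, apply Itô to Y = log X: dY = (mu - sigma^2/2) dt + sigma dB, so Y_t = log(x_0) + (mu - sigma^2/2) t + sigma B_t and hence X_t = x_0 * exp((mu - sigma^2/2) t + sigma B_t).
With mu = 7/4, sigma = 6, x_0 = 2/5, this gives:
  X_t = 2/5 * exp((-65/4) * t + (6) * B_t).
Since sigma*B_t ~ Normal(0, sigma^2 t), E[exp(sigma*B_t)] = exp(sigma^2 t / 2); so E[X_t] = x_0 * exp((mu - sigma^2/2) t) * exp(sigma^2 t / 2) = x_0 * exp(mu t) = 2*exp(7*t/4)/5.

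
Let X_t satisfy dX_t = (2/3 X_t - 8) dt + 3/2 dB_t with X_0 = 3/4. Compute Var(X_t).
Var(X_t) = 27*exp(4*t/3)/16 - 27/16

The variance V(t) = Var(X_t) satisfies V'(t) = 2 a V(t) + c^2 with V(0) = 0 (drift coefficient is linear in X, diffusion is constant). With a = 2/3, c = 3/2, the solution is
  V(t) = (c^2 / (2 a)) * (exp(2 a t) - 1)
       = ((3/2)^2 / (2*(2/3))) * (exp((4/3) t) - 1)
       = 27*exp(4*t/3)/16 - 27/16.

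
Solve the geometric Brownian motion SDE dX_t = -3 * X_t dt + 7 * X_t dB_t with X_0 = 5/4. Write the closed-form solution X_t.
X_t = 5/4 * exp((-55/2) * t + (7) * B_t)

For GBM dX = mu X dt + sigma X dB with X_0 = x_0, apply Itô to Y = log X: dY = (mu - sigma^2/2) dt + sigma dB, so Y_t = log(x_0) + (mu - sigma^2/2) t + sigma B_t and hence X_t = x_0 * exp((mu - sigma^2/2) t + sigma B_t).
With mu = -3, sigma = 7, x_0 = 5/4, this gives:
  X_t = 5/4 * exp((-55/2) * t + (7) * B_t).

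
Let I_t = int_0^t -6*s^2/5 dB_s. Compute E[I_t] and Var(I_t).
E[I_t] = 0; Var(I_t) = 36*t^5/125

The Itô integral of a deterministic integrand f(s) has mean 0 because each increment f(s) * (B_{s+ds} - B_s) has mean 0. By the Itô isometry:
  Var( int_0^t f(s) dB_s ) = E[ (int_0^t f(s) dB_s)^2 ] = int_0^t f(s)^2 ds.
Here f(s) = -6*s^2/5, so f(s)^2 = 36*s^4/25. Integrate:
  int_0^t (36*s^4/25) ds = 36*t^5/125.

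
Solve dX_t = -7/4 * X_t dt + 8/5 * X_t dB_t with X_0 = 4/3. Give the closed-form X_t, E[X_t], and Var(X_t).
X_t = 4/3 * exp((-303/100) t + (8/5) B_t); E[X_t] = 4*exp(-7*t/4)/3; Var(X_t) = (16*exp(64*t/25) - 16)*exp(-7*t/2)/9

For GBM dX = mu X dt + sigma X dB with X_0 = x_0, apply Itô to Y = log X: dY = (mu - sigma^2/2) dt + sigma dB, so Y_t = log(x_0) + (mu - sigma^2/2) t + sigma B_t and hence X_t = x_0 * exp((mu - sigma^2/2) t + sigma B_t).
With mu = -7/4, sigma = 8/5, x_0 = 4/3, this gives:
  X_t = 4/3 * exp((-303/100) * t + (8/5) * B_t).
Since sigma*B_t ~ Normal(0, sigma^2 t), E[exp(sigma*B_t)] = exp(sigma^2 t / 2); so E[X_t] = x_0 * exp((mu - sigma^2/2) t) * exp(sigma^2 t / 2) = x_0 * exp(mu t) = 4*exp(-7*t/4)/3.
Var(X_t) = E[X_t^2] - (E[X_t])^2 = x_0^2 * exp(2 mu t) * (exp(sigma^2 t) - 1) = (16*exp(64*t/25) - 16)*exp(-7*t/2)/9.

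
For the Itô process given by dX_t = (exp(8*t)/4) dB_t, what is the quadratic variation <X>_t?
<X>_t = exp(16*t)/256 - 1/256

For an Itô process dX_t = a(t) dt + b(t) dB_t, the quadratic variation is <X>_t = int_0^t b(s)^2 ds (the drift term does not contribute). Here b(s) = exp(8*s)/4, so
  b(s)^2 = exp(16*s)/16.
Integrating from 0 to t:
  <X>_t = int_0^t (exp(16*s)/16) ds = exp(16*t)/256 - 1/256.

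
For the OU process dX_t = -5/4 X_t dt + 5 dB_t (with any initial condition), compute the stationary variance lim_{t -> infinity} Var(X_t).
lim Var(X_t) = 10

The OU SDE dX = -theta X dt + sigma dB admits the integrating factor exp(theta t): d(exp(theta t) X_t) = sigma exp(theta t) dB_t. Integrating from 0 to t gives X_t = x_0 * exp(-theta t) + sigma * int_0^t exp(-theta (t-s)) dB_s for any initial x_0. The Itô integral has variance (by the Itô isometry) sigma^2 * int_0^t exp(-2 theta (t - s)) ds = sigma^2 * (1 - exp(-2 theta t)) / (2 theta), independent of x_0.
With theta = 5/4, sigma = 5:
  Var(X_t) = (5)^2 * (1 - exp(-2*5/4 t)) / (2 * 5/4) = 10 - 10*exp(-5*t/2).
As t -> infinity, exp(-2*5/4 t) -> 0, so the stationary variance is sigma^2 / (2 theta) = 10.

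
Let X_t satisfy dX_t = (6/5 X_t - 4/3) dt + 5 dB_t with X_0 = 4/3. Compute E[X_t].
E[X_t] = 2*exp(6*t/5)/9 + 10/9

Taking expectations and using E[dB_t] = 0, the mean m(t) = E[X_t] satisfies the ODE m'(t) = a m(t) + b with m(0) = x_0. With a = 6/5, b = -4/3, x_0 = 4/3, the solution is
  m(t) = x_0 * exp(a t) + (b/a) * (exp(a t) - 1)
       = (4/3) * exp((6/5) t) + ((-4/3)/(6/5)) * (exp((6/5) t) - 1)
       = 2*exp(6*t/5)/9 + 10/9.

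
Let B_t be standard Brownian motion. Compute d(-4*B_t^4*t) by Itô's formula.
d(-4*B_t^4*t) = (4*B_t^2*(-B_t^2 - 6*t)) dt + (-16*B_t^3*t) dB_t

Itô's formula for f(t, x): d f(t, B_t) = (f_t + (1/2) f_xx) dt + f_x dB_t. Compute partials of f(t, x) = -4*t*x^4:
  f_t(t,x)  = -4*x^4
  f_x(t,x)  = -16*t*x^3
  f_xx(t,x) = -48*t*x^2
Assemble drift = f_t + (1/2) f_xx = 4*x^2*(-6*t - x^2) and diffusion = f_x = -16*t*x^3. Substituting x = B_t:
  d(-4*B_t^4*t) = (4*B_t^2*(-B_t^2 - 6*t)) dt + (-16*B_t^3*t) dB_t.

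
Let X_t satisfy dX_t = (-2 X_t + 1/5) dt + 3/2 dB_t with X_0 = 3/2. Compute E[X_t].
E[X_t] = 1/10 + 7*exp(-2*t)/5

Taking expectations and using E[dB_t] = 0, the mean m(t) = E[X_t] satisfies the ODE m'(t) = a m(t) + b with m(0) = x_0. With a = -2, b = 1/5, x_0 = 3/2, the solution is
  m(t) = x_0 * exp(a t) + (b/a) * (exp(a t) - 1)
       = (3/2) * exp((-2) t) + ((1/5)/(-2)) * (exp((-2) t) - 1)
       = 1/10 + 7*exp(-2*t)/5.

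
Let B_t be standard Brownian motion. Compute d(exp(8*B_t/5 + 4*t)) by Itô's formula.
d(exp(8*B_t/5 + 4*t)) = (132*exp(8*B_t/5 + 4*t)/25) dt + (8*exp(8*B_t/5 + 4*t)/5) dB_t

Itô's formula for f(t, x): d f(t, B_t) = (f_t + (1/2) f_xx) dt + f_x dB_t. Compute partials of f(t, x) = exp(4*t + 8*x/5):
  f_t(t,x)  = 4*exp(4*t + 8*x/5)
  f_x(t,x)  = 8*exp(4*t + 8*x/5)/5
  f_xx(t,x) = 64*exp(4*t + 8*x/5)/25
Assemble drift = f_t + (1/2) f_xx = 132*exp(4*t + 8*x/5)/25 and diffusion = f_x = 8*exp(4*t + 8*x/5)/5. Substituting x = B_t:
  d(exp(8*B_t/5 + 4*t)) = (132*exp(8*B_t/5 + 4*t)/25) dt + (8*exp(8*B_t/5 + 4*t)/5) dB_t.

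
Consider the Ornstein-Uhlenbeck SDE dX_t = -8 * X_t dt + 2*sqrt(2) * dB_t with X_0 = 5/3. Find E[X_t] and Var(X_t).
E[X_t] = 5*exp(-8*t)/3; Var(X_t) = 1/2 - exp(-16*t)/2

The OU SDE dX = -theta X dt + sigma dB admits the integrating factor exp(theta t): d(exp(theta t) X_t) = sigma exp(theta t) dB_t. Integrating from 0 to t:
  X_t = x_0 * exp(-theta t) + sigma * int_0^t exp(-theta (t-s)) dB_s.
The Itô integral has mean 0 and (by the Itô isometry) variance sigma^2 * int_0^t exp(-2 theta (t - s)) ds = sigma^2 * (1 - exp(-2 theta t)) / (2 theta).
With theta = 8, sigma = 2*sqrt(2), x_0 = 5/3:
  E[X_t] = 5/3 * exp(-8 t) = 5*exp(-8*t)/3
  Var(X_t) = (2*sqrt(2))^2 * (1 - exp(-2*8 t)) / (2 * 8) = 1/2 - exp(-16*t)/2.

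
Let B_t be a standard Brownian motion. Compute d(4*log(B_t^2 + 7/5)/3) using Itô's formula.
d(4*log(B_t^2 + 7/5)/3) = (20*(7 - 5*B_t^2)/(3*(5*B_t^2 + 7)^2)) dt + (40*B_t/(3*(5*B_t^2 + 7))) dB_t

Itô's formula for f(B_t) gives d f(B_t) = f'(B_t) dB_t + (1/2) f''(B_t) dt. Compute derivatives of f(x) = 4*log(x^2 + 7/5)/3:
  f'(x)  = 40*x/(3*(5*x^2 + 7))
  f''(x) = 40*(7 - 5*x^2)/(3*(5*x^2 + 7)^2)
Substitute x = B_t and multiply the f'' term by 1/2:
  drift     = (1/2) * (40*(7 - 5*x^2)/(3*(5*x^2 + 7)^2)) evaluated at B_t = 20*(7 - 5*B_t^2)/(3*(5*B_t^2 + 7)^2)
  diffusion = (40*x/(3*(5*x^2 + 7))) evaluated at B_t = 40*B_t/(3*(5*B_t^2 + 7))
Therefore d(4*log(B_t^2 + 7/5)/3) = (20*(7 - 5*B_t^2)/(3*(5*B_t^2 + 7)^2)) dt + (40*B_t/(3*(5*B_t^2 + 7))) dB_t.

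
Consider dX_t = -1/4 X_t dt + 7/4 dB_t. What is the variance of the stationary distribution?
lim Var(X_t) = 49/8

The OU SDE dX = -theta X dt + sigma dB admits the integrating factor exp(theta t): d(exp(theta t) X_t) = sigma exp(theta t) dB_t. Integrating from 0 to t gives X_t = x_0 * exp(-theta t) + sigma * int_0^t exp(-theta (t-s)) dB_s for any initial x_0. The Itô integral has variance (by the Itô isometry) sigma^2 * int_0^t exp(-2 theta (t - s)) ds = sigma^2 * (1 - exp(-2 theta t)) / (2 theta), independent of x_0.
With theta = 1/4, sigma = 7/4:
  Var(X_t) = (7/4)^2 * (1 - exp(-2*1/4 t)) / (2 * 1/4) = 49/8 - 49*exp(-t/2)/8.
As t -> infinity, exp(-2*1/4 t) -> 0, so the stationary variance is sigma^2 / (2 theta) = 49/8.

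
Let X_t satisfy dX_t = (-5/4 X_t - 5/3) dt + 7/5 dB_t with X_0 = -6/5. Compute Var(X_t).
Var(X_t) = 98/125 - 98*exp(-5*t/2)/125

The variance V(t) = Var(X_t) satisfies V'(t) = 2 a V(t) + c^2 with V(0) = 0 (drift coefficient is linear in X, diffusion is constant). With a = -5/4, c = 7/5, the solution is
  V(t) = (c^2 / (2 a)) * (exp(2 a t) - 1)
       = ((7/5)^2 / (2*(-5/4))) * (exp((-5/2) t) - 1)
       = 98/125 - 98*exp(-5*t/2)/125.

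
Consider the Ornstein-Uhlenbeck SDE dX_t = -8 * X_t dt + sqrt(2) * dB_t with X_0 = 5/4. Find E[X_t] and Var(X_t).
E[X_t] = 5*exp(-8*t)/4; Var(X_t) = 1/8 - exp(-16*t)/8

The OU SDE dX = -theta X dt + sigma dB admits the integrating factor exp(theta t): d(exp(theta t) X_t) = sigma exp(theta t) dB_t. Integrating from 0 to t:
  X_t = x_0 * exp(-theta t) + sigma * int_0^t exp(-theta (t-s)) dB_s.
The Itô integral has mean 0 and (by the Itô isometry) variance sigma^2 * int_0^t exp(-2 theta (t - s)) ds = sigma^2 * (1 - exp(-2 theta t)) / (2 theta).
With theta = 8, sigma = sqrt(2), x_0 = 5/4:
  E[X_t] = 5/4 * exp(-8 t) = 5*exp(-8*t)/4
  Var(X_t) = (sqrt(2))^2 * (1 - exp(-2*8 t)) / (2 * 8) = 1/8 - exp(-16*t)/8.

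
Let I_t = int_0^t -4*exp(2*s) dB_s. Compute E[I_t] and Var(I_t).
E[I_t] = 0; Var(I_t) = 4*exp(4*t) - 4

The Itô integral of a deterministic integrand f(s) has mean 0 because each increment f(s) * (B_{s+ds} - B_s) has mean 0. By the Itô isometry:
  Var( int_0^t f(s) dB_s ) = E[ (int_0^t f(s) dB_s)^2 ] = int_0^t f(s)^2 ds.
Here f(s) = -4*exp(2*s), so f(s)^2 = 16*exp(4*s). Integrate:
  int_0^t (16*exp(4*s)) ds = 4*exp(4*t) - 4.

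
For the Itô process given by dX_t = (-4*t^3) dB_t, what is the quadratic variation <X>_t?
<X>_t = 16*t^7/7

For an Itô process dX_t = a(t) dt + b(t) dB_t, the quadratic variation is <X>_t = int_0^t b(s)^2 ds (the drift term does not contribute). Here b(s) = -4*s^3, so
  b(s)^2 = 16*s^6.
Integrating from 0 to t:
  <X>_t = int_0^t (16*s^6) ds = 16*t^7/7.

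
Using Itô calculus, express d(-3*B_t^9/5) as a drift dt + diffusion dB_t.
d(-3*B_t^9/5) = (-108*B_t^7/5) dt + (-27*B_t^8/5) dB_t

Itô's formula for f(B_t) gives d f(B_t) = f'(B_t) dB_t + (1/2) f''(B_t) dt. Compute derivatives of f(x) = -3*x^9/5:
  f'(x)  = -27*x^8/5
  f''(x) = -216*x^7/5
Substitute x = B_t and multiply the f'' term by 1/2:
  drift     = (1/2) * (-216*x^7/5) evaluated at B_t = -108*B_t^7/5
  diffusion = (-27*x^8/5) evaluated at B_t = -27*B_t^8/5
Therefore d(-3*B_t^9/5) = (-108*B_t^7/5) dt + (-27*B_t^8/5) dB_t.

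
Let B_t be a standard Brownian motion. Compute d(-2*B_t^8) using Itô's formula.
d(-2*B_t^8) = (-56*B_t^6) dt + (-16*B_t^7) dB_t

Itô's formula for f(B_t) gives d f(B_t) = f'(B_t) dB_t + (1/2) f''(B_t) dt. Compute derivatives of f(x) = -2*x^8:
  f'(x)  = -16*x^7
  f''(x) = -112*x^6
Substitute x = B_t and multiply the f'' term by 1/2:
  drift     = (1/2) * (-112*x^6) evaluated at B_t = -56*B_t^6
  diffusion = (-16*x^7) evaluated at B_t = -16*B_t^7
Therefore d(-2*B_t^8) = (-56*B_t^6) dt + (-16*B_t^7) dB_t.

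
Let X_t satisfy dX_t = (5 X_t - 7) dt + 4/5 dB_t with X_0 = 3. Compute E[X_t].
E[X_t] = 8*exp(5*t)/5 + 7/5

Taking expectations and using E[dB_t] = 0, the mean m(t) = E[X_t] satisfies the ODE m'(t) = a m(t) + b with m(0) = x_0. With a = 5, b = -7, x_0 = 3, the solution is
  m(t) = x_0 * exp(a t) + (b/a) * (exp(a t) - 1)
       = 3 * exp(5 t) + ((-7)/5) * (exp(5 t) - 1)
       = 8*exp(5*t)/5 + 7/5.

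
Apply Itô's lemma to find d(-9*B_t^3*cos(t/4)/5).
d(-9*B_t^3*cos(t/4)/5) = (9*B_t*(B_t^2*sin(t/4) - 12*cos(t/4))/20) dt + (-27*B_t^2*cos(t/4)/5) dB_t

Itô's formula for f(t, x): d f(t, B_t) = (f_t + (1/2) f_xx) dt + f_x dB_t. Compute partials of f(t, x) = -9*x^3*cos(t/4)/5:
  f_t(t,x)  = 9*x^3*sin(t/4)/20
  f_x(t,x)  = -27*x^2*cos(t/4)/5
  f_xx(t,x) = -54*x*cos(t/4)/5
Assemble drift = f_t + (1/2) f_xx = 9*x*(x^2*sin(t/4) - 12*cos(t/4))/20 and diffusion = f_x = -27*x^2*cos(t/4)/5. Substituting x = B_t:
  d(-9*B_t^3*cos(t/4)/5) = (9*B_t*(B_t^2*sin(t/4) - 12*cos(t/4))/20) dt + (-27*B_t^2*cos(t/4)/5) dB_t.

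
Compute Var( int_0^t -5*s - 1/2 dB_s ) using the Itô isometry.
Var = t*(100*t^2 + 30*t + 3)/12

The Itô integral of a deterministic integrand f(s) has mean 0 because each increment f(s) * (B_{s+ds} - B_s) has mean 0. By the Itô isometry:
  Var( int_0^t f(s) dB_s ) = E[ (int_0^t f(s) dB_s)^2 ] = int_0^t f(s)^2 ds.
Here f(s) = -5*s - 1/2, so f(s)^2 = (10*s + 1)^2/4. Integrate:
  int_0^t ((10*s + 1)^2/4) ds = t*(100*t^2 + 30*t + 3)/12.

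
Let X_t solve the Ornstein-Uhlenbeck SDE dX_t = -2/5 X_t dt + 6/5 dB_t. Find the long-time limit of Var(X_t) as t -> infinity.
lim Var(X_t) = 9/5

The OU SDE dX = -theta X dt + sigma dB admits the integrating factor exp(theta t): d(exp(theta t) X_t) = sigma exp(theta t) dB_t. Integrating from 0 to t gives X_t = x_0 * exp(-theta t) + sigma * int_0^t exp(-theta (t-s)) dB_s for any initial x_0. The Itô integral has variance (by the Itô isometry) sigma^2 * int_0^t exp(-2 theta (t - s)) ds = sigma^2 * (1 - exp(-2 theta t)) / (2 theta), independent of x_0.
With theta = 2/5, sigma = 6/5:
  Var(X_t) = (6/5)^2 * (1 - exp(-2*2/5 t)) / (2 * 2/5) = 9/5 - 9*exp(-4*t/5)/5.
As t -> infinity, exp(-2*2/5 t) -> 0, so the stationary variance is sigma^2 / (2 theta) = 9/5.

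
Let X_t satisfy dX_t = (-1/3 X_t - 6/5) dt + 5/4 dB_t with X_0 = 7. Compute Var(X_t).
Var(X_t) = 75/32 - 75*exp(-2*t/3)/32

The variance V(t) = Var(X_t) satisfies V'(t) = 2 a V(t) + c^2 with V(0) = 0 (drift coefficient is linear in X, diffusion is constant). With a = -1/3, c = 5/4, the solution is
  V(t) = (c^2 / (2 a)) * (exp(2 a t) - 1)
       = ((5/4)^2 / (2*(-1/3))) * (exp((-2/3) t) - 1)
       = 75/32 - 75*exp(-2*t/3)/32.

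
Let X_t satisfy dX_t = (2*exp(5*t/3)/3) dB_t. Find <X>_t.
<X>_t = 2*exp(10*t/3)/15 - 2/15

For an Itô process dX_t = a(t) dt + b(t) dB_t, the quadratic variation is <X>_t = int_0^t b(s)^2 ds (the drift term does not contribute). Here b(s) = 2*exp(5*s/3)/3, so
  b(s)^2 = 4*exp(10*s/3)/9.
Integrating from 0 to t:
  <X>_t = int_0^t (4*exp(10*s/3)/9) ds = 2*exp(10*t/3)/15 - 2/15.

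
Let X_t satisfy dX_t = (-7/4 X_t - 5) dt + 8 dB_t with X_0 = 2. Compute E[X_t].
E[X_t] = -20/7 + 34*exp(-7*t/4)/7

Taking expectations and using E[dB_t] = 0, the mean m(t) = E[X_t] satisfies the ODE m'(t) = a m(t) + b with m(0) = x_0. With a = -7/4, b = -5, x_0 = 2, the solution is
  m(t) = x_0 * exp(a t) + (b/a) * (exp(a t) - 1)
       = 2 * exp((-7/4) t) + ((-5)/(-7/4)) * (exp((-7/4) t) - 1)
       = -20/7 + 34*exp(-7*t/4)/7.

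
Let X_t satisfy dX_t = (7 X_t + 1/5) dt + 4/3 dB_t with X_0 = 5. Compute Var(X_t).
Var(X_t) = 8*exp(14*t)/63 - 8/63

The variance V(t) = Var(X_t) satisfies V'(t) = 2 a V(t) + c^2 with V(0) = 0 (drift coefficient is linear in X, diffusion is constant). With a = 7, c = 4/3, the solution is
  V(t) = (c^2 / (2 a)) * (exp(2 a t) - 1)
       = ((4/3)^2 / (2*7)) * (exp(14 t) - 1)
       = 8*exp(14*t)/63 - 8/63.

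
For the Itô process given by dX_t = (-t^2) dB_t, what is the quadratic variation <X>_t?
<X>_t = t^5/5

For an Itô process dX_t = a(t) dt + b(t) dB_t, the quadratic variation is <X>_t = int_0^t b(s)^2 ds (the drift term does not contribute). Here b(s) = -s^2, so
  b(s)^2 = s^4.
Integrating from 0 to t:
  <X>_t = int_0^t (s^4) ds = t^5/5.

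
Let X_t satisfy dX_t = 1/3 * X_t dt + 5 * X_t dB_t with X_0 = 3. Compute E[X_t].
E[X_t] = 3*exp(t/3)

For GBM dX = mu X dt + sigma X dB with X_0 = x_0, apply Itô to Y = log X: dY = (mu - sigma^2/2) dt + sigma dB, so Y_t = log(x_0) + (mu - sigma^2/2) t + sigma B_t and hence X_t = x_0 * exp((mu - sigma^2/2) t + sigma B_t).
With mu = 1/3, sigma = 5, x_0 = 3, this gives:
  X_t = 3 * exp((-73/6) * t + (5) * B_t).
Since sigma*B_t ~ Normal(0, sigma^2 t), E[exp(sigma*B_t)] = exp(sigma^2 t / 2); so E[X_t] = x_0 * exp((mu - sigma^2/2) t) * exp(sigma^2 t / 2) = x_0 * exp(mu t) = 3*exp(t/3).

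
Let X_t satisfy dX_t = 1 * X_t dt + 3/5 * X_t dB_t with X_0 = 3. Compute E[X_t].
E[X_t] = 3*exp(t)

For GBM dX = mu X dt + sigma X dB with X_0 = x_0, apply Itô to Y = log X: dY = (mu - sigma^2/2) dt + sigma dB, so Y_t = log(x_0) + (mu - sigma^2/2) t + sigma B_t and hence X_t = x_0 * exp((mu - sigma^2/2) t + sigma B_t).
With mu = 1, sigma = 3/5, x_0 = 3, this gives:
  X_t = 3 * exp((41/50) * t + (3/5) * B_t).
Since sigma*B_t ~ Normal(0, sigma^2 t), E[exp(sigma*B_t)] = exp(sigma^2 t / 2); so E[X_t] = x_0 * exp((mu - sigma^2/2) t) * exp(sigma^2 t / 2) = x_0 * exp(mu t) = 3*exp(t).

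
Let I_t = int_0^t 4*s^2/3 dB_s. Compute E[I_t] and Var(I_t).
E[I_t] = 0; Var(I_t) = 16*t^5/45

The Itô integral of a deterministic integrand f(s) has mean 0 because each increment f(s) * (B_{s+ds} - B_s) has mean 0. By the Itô isometry:
  Var( int_0^t f(s) dB_s ) = E[ (int_0^t f(s) dB_s)^2 ] = int_0^t f(s)^2 ds.
Here f(s) = 4*s^2/3, so f(s)^2 = 16*s^4/9. Integrate:
  int_0^t (16*s^4/9) ds = 16*t^5/45.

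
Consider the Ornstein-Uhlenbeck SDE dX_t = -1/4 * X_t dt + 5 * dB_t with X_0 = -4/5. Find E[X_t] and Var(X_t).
E[X_t] = -4*exp(-t/4)/5; Var(X_t) = 50 - 50*exp(-t/2)

The OU SDE dX = -theta X dt + sigma dB admits the integrating factor exp(theta t): d(exp(theta t) X_t) = sigma exp(theta t) dB_t. Integrating from 0 to t:
  X_t = x_0 * exp(-theta t) + sigma * int_0^t exp(-theta (t-s)) dB_s.
The Itô integral has mean 0 and (by the Itô isometry) variance sigma^2 * int_0^t exp(-2 theta (t - s)) ds = sigma^2 * (1 - exp(-2 theta t)) / (2 theta).
With theta = 1/4, sigma = 5, x_0 = -4/5:
  E[X_t] = -4/5 * exp(-1/4 t) = -4*exp(-t/4)/5
  Var(X_t) = (5)^2 * (1 - exp(-2*1/4 t)) / (2 * 1/4) = 50 - 50*exp(-t/2).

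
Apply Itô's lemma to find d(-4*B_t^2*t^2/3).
d(-4*B_t^2*t^2/3) = (4*t*(-2*B_t^2 - t)/3) dt + (-8*B_t*t^2/3) dB_t

Itô's formula for f(t, x): d f(t, B_t) = (f_t + (1/2) f_xx) dt + f_x dB_t. Compute partials of f(t, x) = -4*t^2*x^2/3:
  f_t(t,x)  = -8*t*x^2/3
  f_x(t,x)  = -8*t^2*x/3
  f_xx(t,x) = -8*t^2/3
Assemble drift = f_t + (1/2) f_xx = 4*t*(-t - 2*x^2)/3 and diffusion = f_x = -8*t^2*x/3. Substituting x = B_t:
  d(-4*B_t^2*t^2/3) = (4*t*(-2*B_t^2 - t)/3) dt + (-8*B_t*t^2/3) dB_t.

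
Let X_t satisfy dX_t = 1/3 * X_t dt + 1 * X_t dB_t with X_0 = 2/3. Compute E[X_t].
E[X_t] = 2*exp(t/3)/3

For GBM dX = mu X dt + sigma X dB with X_0 = x_0, apply Itô to Y = log X: dY = (mu - sigma^2/2) dt + sigma dB, so Y_t = log(x_0) + (mu - sigma^2/2) t + sigma B_t and hence X_t = x_0 * exp((mu - sigma^2/2) t + sigma B_t).
With mu = 1/3, sigma = 1, x_0 = 2/3, this gives:
  X_t = 2/3 * exp((-1/6) * t + (1) * B_t).
Since sigma*B_t ~ Normal(0, sigma^2 t), E[exp(sigma*B_t)] = exp(sigma^2 t / 2); so E[X_t] = x_0 * exp((mu - sigma^2/2) t) * exp(sigma^2 t / 2) = x_0 * exp(mu t) = 2*exp(t/3)/3.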